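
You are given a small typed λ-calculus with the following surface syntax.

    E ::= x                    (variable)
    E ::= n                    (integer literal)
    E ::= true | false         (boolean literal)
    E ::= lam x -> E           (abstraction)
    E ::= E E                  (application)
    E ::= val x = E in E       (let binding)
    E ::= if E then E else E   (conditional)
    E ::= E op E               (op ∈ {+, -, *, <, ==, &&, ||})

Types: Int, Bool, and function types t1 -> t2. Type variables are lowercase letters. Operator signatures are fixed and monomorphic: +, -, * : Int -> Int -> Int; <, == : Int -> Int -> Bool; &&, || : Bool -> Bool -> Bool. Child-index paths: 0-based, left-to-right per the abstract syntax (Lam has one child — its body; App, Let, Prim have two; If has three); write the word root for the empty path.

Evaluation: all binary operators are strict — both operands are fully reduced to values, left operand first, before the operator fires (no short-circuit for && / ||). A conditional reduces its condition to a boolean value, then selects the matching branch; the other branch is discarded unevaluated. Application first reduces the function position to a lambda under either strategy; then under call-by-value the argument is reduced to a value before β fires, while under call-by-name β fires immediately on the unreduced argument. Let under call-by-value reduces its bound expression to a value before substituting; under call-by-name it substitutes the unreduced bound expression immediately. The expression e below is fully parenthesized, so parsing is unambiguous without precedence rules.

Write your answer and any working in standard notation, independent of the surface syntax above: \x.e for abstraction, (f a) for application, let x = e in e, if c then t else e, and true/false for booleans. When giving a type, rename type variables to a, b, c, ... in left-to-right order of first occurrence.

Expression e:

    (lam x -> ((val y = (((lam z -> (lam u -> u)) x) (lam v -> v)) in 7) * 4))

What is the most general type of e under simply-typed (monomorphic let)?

Answer: a -> Int

Working:
u : c
\u._ : c -> c
\z._ : b -> c -> c
x : a
  unify b -> c -> c ~ a -> d
  unify b ~ a
  unify c -> c ~ d
_ _ : c -> c
v : e
\v._ : e -> e
  unify c -> c ~ (e -> e) -> f
  unify c ~ e -> e
  unify e -> e ~ f
_ _ : e -> e
let y : e -> e
  unify Int ~ Int
  unify Int ~ Int
\x._ : a -> Int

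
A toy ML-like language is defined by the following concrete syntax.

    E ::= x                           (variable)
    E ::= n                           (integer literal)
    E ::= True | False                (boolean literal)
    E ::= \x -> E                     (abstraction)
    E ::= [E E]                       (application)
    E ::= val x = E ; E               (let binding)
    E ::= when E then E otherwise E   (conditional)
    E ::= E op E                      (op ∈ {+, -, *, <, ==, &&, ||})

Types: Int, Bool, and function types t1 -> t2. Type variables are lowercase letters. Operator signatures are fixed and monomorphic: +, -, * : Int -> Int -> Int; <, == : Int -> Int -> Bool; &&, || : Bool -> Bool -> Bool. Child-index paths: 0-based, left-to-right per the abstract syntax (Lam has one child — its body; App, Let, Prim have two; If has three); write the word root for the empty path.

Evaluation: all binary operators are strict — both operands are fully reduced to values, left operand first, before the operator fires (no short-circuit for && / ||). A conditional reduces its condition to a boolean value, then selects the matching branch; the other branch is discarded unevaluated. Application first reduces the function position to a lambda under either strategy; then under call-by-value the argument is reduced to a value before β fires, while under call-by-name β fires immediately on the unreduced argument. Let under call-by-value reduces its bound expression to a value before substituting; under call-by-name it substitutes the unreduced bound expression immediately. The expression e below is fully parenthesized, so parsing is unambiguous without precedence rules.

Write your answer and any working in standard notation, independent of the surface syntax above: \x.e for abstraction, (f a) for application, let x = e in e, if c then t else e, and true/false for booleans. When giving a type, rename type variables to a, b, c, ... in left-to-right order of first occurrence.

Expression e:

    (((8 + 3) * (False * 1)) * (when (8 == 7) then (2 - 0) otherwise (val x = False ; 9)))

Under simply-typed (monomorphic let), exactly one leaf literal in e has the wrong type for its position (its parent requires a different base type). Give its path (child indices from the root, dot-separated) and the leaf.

Derivation:
  unify Int ~ Int
  unify Int ~ Int
  unify Int ~ Int
  unify Bool ~ Int
  FAIL: mismatch Bool ~ Int

Answer: 0.1.0 : false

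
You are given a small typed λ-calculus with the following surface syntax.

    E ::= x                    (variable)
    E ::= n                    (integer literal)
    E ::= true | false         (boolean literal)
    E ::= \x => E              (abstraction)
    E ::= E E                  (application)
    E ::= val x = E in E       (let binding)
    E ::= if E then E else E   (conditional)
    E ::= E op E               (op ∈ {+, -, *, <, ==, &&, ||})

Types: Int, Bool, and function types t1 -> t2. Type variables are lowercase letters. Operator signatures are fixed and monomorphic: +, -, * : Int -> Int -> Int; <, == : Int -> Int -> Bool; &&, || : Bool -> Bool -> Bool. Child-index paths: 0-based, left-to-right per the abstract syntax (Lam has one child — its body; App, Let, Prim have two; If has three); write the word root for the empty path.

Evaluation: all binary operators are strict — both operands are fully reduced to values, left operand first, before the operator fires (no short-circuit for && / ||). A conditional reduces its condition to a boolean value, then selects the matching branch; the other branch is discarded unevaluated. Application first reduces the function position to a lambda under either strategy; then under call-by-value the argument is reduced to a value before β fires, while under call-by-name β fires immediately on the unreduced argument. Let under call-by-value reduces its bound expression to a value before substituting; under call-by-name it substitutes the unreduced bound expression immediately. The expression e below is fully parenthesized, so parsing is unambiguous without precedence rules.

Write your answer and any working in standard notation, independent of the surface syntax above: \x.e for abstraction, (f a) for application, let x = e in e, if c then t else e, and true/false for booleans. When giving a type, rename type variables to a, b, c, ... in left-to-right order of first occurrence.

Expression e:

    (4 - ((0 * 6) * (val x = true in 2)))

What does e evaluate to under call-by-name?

Answer: 4

Working:
step 0: (4 - ((0 * 6) * (let x = true in 2)))
step 1: [delta@1.0] (4 - (0 * (let x = true in 2)))
step 2: [let@1.1] (4 - (0 * 2))
step 3: [delta@1] (4 - 0)
step 4: [delta@root] 4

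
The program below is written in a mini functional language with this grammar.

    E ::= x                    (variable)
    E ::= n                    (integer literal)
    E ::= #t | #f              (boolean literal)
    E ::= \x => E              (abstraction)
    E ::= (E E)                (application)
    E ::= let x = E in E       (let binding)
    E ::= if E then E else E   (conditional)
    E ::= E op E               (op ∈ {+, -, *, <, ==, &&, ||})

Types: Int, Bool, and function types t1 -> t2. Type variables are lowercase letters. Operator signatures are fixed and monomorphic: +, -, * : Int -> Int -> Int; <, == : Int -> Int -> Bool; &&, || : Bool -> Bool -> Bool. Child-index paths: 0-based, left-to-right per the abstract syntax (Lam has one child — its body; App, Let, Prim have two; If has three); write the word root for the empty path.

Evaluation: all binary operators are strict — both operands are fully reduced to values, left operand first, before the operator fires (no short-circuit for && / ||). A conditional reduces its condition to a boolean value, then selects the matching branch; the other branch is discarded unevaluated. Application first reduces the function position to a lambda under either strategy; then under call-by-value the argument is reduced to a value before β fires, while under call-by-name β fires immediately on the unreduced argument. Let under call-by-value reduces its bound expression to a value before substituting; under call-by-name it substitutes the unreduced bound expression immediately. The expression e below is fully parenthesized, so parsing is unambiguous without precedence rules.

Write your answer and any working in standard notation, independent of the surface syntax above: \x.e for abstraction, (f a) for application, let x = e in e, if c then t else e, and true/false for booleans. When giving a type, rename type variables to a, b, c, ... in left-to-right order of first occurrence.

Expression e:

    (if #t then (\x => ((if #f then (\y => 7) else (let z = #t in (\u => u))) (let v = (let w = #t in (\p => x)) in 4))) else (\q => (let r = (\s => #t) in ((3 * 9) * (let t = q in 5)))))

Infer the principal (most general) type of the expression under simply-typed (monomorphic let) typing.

Trace:
  unify Bool ~ Bool
  unify Bool ~ Bool
\y._ : b -> Int
let z : Bool
u : c
\u._ : c -> c
  unify b -> Int ~ c -> c
  unify b ~ c
  unify Int ~ c
let w : Bool
x : a
\p._ : d -> a
let v : d -> a
  unify Int -> Int ~ Int -> e
  unify Int ~ Int
  unify Int ~ e
_ _ : Int
\x._ : a -> Int
\s._ : g -> Bool
let r : g -> Bool
  unify Int ~ Int
  unify Int ~ Int
  unify Int ~ Int
q : f
let t : f
  unify Int ~ Int
\q._ : f -> Int
  unify a -> Int ~ f -> Int
  unify a ~ f
  unify Int ~ Int

Answer: a -> Int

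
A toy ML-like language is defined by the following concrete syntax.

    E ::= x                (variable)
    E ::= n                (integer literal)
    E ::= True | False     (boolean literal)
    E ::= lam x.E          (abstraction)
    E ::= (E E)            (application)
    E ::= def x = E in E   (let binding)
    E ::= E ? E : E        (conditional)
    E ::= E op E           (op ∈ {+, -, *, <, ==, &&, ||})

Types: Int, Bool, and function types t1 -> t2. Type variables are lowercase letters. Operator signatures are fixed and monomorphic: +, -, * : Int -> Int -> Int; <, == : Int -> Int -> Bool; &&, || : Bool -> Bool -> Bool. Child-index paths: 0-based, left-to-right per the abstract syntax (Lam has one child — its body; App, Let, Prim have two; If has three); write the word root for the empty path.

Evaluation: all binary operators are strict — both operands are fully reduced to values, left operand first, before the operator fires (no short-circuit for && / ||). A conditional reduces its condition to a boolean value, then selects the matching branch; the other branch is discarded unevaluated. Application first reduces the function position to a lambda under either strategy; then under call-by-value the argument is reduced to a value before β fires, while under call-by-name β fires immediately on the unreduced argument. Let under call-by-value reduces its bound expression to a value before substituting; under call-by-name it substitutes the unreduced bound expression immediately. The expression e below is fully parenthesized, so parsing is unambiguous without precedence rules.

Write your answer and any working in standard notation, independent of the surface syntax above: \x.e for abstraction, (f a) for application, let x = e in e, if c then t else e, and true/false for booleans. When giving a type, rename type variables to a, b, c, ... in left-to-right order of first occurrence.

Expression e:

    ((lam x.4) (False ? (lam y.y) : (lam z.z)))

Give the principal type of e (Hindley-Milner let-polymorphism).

Answer: Int

Derivation:
\x._ : a -> Int
  unify Bool ~ Bool
y : b
\y._ : b -> b
z : c
\z._ : c -> c
  unify b -> b ~ c -> c
  unify b ~ c
  unify c ~ c
  unify a -> Int ~ (c -> c) -> d
  unify a ~ c -> c
  unify Int ~ d
_ _ : Int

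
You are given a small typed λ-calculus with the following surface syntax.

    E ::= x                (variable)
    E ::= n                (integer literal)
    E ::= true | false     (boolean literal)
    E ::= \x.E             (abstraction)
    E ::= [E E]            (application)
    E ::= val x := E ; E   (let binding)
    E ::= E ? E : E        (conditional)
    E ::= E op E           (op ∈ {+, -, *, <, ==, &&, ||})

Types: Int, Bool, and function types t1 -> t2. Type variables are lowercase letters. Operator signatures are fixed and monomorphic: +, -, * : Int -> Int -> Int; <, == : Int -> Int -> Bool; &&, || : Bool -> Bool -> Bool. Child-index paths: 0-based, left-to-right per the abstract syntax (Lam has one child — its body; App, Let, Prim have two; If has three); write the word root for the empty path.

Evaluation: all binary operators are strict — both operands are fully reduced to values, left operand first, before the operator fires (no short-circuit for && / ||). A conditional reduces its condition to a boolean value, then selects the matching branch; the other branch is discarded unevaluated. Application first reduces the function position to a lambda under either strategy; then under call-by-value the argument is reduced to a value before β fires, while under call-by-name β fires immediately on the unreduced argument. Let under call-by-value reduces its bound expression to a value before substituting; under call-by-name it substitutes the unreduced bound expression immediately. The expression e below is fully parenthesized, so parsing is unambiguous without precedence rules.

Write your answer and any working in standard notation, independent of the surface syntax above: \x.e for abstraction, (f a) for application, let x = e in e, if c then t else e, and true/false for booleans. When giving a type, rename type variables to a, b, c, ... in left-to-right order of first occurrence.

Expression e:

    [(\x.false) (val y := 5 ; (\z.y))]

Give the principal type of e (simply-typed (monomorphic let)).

Trace:
\x._ : a -> Bool
let y : Int
y : Int
\z._ : b -> Int
  unify a -> Bool ~ (b -> Int) -> c
  unify a ~ b -> Int
  unify Bool ~ c
_ _ : Bool

Answer: Bool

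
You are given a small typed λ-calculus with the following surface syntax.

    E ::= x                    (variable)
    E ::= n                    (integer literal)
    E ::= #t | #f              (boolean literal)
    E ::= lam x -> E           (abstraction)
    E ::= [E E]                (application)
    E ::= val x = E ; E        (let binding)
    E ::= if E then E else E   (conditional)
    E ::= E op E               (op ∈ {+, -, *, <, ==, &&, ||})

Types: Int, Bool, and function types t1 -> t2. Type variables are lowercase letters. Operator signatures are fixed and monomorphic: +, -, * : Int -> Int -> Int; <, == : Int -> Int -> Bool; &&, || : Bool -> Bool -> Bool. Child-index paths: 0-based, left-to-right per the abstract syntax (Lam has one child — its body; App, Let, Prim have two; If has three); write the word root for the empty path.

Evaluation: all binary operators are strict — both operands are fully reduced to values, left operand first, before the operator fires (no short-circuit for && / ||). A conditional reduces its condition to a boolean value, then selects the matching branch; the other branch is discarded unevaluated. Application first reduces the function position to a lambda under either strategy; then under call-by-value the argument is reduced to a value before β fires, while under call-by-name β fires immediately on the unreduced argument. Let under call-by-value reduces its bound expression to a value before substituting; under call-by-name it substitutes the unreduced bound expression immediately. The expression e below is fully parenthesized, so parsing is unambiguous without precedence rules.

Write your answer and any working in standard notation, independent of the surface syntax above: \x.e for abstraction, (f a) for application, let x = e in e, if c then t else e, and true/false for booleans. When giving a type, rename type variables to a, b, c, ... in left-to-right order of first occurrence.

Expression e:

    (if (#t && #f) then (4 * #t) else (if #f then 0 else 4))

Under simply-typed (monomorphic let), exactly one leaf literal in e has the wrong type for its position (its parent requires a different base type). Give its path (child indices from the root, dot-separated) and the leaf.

Answer: 1.1 : true

Working:
  unify Bool ~ Bool
  unify Bool ~ Bool
  unify Bool ~ Bool
  unify Int ~ Int
  unify Bool ~ Int
  FAIL: mismatch Bool ~ Int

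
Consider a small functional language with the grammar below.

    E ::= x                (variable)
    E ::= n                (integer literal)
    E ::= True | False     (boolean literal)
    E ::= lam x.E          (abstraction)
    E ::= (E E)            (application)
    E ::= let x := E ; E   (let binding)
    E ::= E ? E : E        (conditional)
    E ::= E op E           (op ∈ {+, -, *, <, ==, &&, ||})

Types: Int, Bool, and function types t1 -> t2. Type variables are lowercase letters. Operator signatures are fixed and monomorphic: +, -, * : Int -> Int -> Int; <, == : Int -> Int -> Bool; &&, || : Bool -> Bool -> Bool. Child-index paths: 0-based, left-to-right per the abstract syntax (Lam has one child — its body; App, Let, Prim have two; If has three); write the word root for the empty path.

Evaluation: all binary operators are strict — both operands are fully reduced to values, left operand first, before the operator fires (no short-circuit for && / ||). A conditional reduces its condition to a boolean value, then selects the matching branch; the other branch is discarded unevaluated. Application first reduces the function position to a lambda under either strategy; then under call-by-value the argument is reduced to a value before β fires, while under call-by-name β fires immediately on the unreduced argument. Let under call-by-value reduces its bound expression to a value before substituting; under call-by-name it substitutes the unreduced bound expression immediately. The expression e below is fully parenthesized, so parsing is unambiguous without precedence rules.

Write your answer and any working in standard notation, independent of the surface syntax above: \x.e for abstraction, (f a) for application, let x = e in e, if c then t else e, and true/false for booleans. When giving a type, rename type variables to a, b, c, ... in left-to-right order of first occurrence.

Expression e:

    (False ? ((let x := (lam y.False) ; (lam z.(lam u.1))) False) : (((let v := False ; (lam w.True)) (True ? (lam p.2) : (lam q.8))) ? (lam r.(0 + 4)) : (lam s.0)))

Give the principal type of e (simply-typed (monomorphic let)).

Working:
  unify Bool ~ Bool
\y._ : a -> Bool
let x : a -> Bool
\u._ : c -> Int
\z._ : b -> c -> Int
  unify b -> c -> Int ~ Bool -> d
  unify b ~ Bool
  unify c -> Int ~ d
_ _ : c -> Int
let v : Bool
\w._ : e -> Bool
  unify Bool ~ Bool
\p._ : f -> Int
\q._ : g -> Int
  unify f -> Int ~ g -> Int
  unify f ~ g
  unify Int ~ Int
  unify e -> Bool ~ (g -> Int) -> h
  unify e ~ g -> Int
  unify Bool ~ h
_ _ : Bool
  unify Bool ~ Bool
  unify Int ~ Int
  unify Int ~ Int
\r._ : i -> Int
\s._ : j -> Int
  unify i -> Int ~ j -> Int
  unify i ~ j
  unify Int ~ Int
  unify c -> Int ~ j -> Int
  unify c ~ j
  unify Int ~ Int

Answer: a -> Int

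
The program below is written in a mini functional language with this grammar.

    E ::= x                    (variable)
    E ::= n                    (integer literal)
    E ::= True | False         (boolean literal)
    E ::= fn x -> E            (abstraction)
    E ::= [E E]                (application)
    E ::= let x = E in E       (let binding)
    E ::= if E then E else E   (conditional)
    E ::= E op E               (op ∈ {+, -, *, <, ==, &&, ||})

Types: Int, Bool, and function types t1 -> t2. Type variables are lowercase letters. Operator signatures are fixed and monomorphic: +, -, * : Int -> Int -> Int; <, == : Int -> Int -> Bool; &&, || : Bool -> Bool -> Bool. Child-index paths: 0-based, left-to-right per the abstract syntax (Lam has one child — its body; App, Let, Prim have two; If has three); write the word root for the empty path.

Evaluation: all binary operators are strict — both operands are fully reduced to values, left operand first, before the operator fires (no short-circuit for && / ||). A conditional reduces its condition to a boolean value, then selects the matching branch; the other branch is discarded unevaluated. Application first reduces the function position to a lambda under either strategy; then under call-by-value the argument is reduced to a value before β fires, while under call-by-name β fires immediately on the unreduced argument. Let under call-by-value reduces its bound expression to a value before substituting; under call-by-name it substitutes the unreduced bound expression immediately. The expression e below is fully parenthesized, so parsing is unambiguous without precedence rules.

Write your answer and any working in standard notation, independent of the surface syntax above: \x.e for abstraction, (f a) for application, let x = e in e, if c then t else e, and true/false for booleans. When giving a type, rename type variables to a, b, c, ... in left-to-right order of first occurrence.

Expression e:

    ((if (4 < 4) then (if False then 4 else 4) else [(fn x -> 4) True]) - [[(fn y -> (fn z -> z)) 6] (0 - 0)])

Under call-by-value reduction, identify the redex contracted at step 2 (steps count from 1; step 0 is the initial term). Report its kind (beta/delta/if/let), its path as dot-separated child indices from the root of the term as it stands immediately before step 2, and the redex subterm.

Answer: if at 0 : (if false then (if false then 4 else 4) else ((\x.4) true))

Trace:
step 0: ((if (4 < 4) then (if false then 4 else 4) else ((\x.4) true)) - (((\y.(\z.z)) 6) (0 - 0)))
step 1: [delta@0.0] ((if false then (if false then 4 else 4) else ((\x.4) true)) - (((\y.(\z.z)) 6) (0 - 0)))
step 2: [if@0] (((\x.4) true) - (((\y.(\z.z)) 6) (0 - 0)))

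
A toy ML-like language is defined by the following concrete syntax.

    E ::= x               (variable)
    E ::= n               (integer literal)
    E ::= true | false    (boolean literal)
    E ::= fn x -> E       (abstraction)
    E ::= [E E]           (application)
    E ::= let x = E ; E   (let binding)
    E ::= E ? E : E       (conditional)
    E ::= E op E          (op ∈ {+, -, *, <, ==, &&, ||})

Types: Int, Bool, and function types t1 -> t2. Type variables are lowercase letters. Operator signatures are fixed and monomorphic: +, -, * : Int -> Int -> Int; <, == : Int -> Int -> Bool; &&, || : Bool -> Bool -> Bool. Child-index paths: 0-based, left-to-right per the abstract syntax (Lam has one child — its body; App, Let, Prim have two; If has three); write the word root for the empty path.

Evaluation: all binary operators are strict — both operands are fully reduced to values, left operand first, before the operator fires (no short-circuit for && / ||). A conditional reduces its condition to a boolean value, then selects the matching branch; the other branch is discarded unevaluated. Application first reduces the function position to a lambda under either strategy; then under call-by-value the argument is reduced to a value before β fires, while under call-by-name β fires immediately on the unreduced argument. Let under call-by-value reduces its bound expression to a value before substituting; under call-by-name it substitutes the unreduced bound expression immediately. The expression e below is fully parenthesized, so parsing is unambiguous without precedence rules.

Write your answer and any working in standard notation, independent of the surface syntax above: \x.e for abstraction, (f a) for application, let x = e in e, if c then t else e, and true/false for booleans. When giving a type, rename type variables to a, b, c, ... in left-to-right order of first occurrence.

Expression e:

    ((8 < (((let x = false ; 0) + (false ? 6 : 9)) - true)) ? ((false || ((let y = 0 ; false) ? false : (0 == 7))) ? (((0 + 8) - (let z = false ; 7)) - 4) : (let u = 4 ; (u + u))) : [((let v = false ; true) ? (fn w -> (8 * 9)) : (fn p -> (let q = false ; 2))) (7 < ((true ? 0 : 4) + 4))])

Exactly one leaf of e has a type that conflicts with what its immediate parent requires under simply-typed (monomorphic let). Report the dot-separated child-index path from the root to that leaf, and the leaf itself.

Answer: 0.1.1 : true

Working:
  unify Int ~ Int
let x : Bool
  unify Int ~ Int
  unify Bool ~ Bool
  unify Int ~ Int
  unify Int ~ Int
  unify Int ~ Int
  unify Bool ~ Int
  FAIL: mismatch Bool ~ Int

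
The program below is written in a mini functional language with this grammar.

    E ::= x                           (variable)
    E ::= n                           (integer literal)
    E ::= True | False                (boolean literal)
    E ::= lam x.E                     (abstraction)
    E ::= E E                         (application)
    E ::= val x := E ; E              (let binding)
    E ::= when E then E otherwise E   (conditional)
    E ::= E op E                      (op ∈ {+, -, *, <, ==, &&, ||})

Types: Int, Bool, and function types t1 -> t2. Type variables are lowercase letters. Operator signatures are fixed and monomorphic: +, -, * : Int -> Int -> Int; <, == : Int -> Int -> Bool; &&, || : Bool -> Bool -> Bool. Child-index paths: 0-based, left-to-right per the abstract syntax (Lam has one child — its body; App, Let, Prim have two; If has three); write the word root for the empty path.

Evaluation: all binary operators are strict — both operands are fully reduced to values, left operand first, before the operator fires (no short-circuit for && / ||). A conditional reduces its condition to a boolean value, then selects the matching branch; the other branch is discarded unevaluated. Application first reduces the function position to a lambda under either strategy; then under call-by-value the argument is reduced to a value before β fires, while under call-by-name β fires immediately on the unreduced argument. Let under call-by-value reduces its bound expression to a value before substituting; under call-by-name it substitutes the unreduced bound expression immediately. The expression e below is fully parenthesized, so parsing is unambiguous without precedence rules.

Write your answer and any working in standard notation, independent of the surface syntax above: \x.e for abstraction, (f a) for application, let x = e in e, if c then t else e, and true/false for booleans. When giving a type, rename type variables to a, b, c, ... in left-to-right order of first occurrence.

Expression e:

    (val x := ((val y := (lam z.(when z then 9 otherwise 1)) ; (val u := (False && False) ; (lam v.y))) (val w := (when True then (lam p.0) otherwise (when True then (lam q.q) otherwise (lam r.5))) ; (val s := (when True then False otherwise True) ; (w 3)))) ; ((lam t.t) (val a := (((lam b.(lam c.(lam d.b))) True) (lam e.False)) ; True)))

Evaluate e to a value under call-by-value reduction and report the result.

Trace:
step 0: (let x = ((let y = (\z.(if z then 9 else 1)) in (let u = (false && false) in (\v.y))) (let w = (if true then (\p.0) else (if true then (\q.q) else (\r.5))) in (let s = (if true then false else true) in (w 3)))) in ((\t.t) (let a = (((\b.(\c.(\d.b))) true) (\e.false)) in true)))
step 1: [let@0.0] (let x = ((let u = (false && false) in (\v.(\z.(if z then 9 else 1)))) (let w = (if true then (\p.0) else (if true then (\q.q) else (\r.5))) in (let s = (if true then false else true) in (w 3)))) in ((\t.t) (let a = (((\b.(\c.(\d.b))) true) (\e.false)) in true)))
step 2: [delta@0.0.0] (let x = ((let u = false in (\v.(\z.(if z then 9 else 1)))) (let w = (if true then (\p.0) else (if true then (\q.q) else (\r.5))) in (let s = (if true then false else true) in (w 3)))) in ((\t.t) (let a = (((\b.(\c.(\d.b))) true) (\e.false)) in true)))
step 3: [let@0.0] (let x = ((\v.(\z.(if z then 9 else 1))) (let w = (if true then (\p.0) else (if true then (\q.q) else (\r.5))) in (let s = (if true then false else true) in (w 3)))) in ((\t.t) (let a = (((\b.(\c.(\d.b))) true) (\e.false)) in true)))
step 4: [if@0.1.0] (let x = ((\v.(\z.(if z then 9 else 1))) (let w = (\p.0) in (let s = (if true then false else true) in (w 3)))) in ((\t.t) (let a = (((\b.(\c.(\d.b))) true) (\e.false)) in true)))
step 5: [let@0.1] (let x = ((\v.(\z.(if z then 9 else 1))) (let s = (if true then false else true) in ((\p.0) 3))) in ((\t.t) (let a = (((\b.(\c.(\d.b))) true) (\e.false)) in true)))
step 6: [if@0.1.0] (let x = ((\v.(\z.(if z then 9 else 1))) (let s = false in ((\p.0) 3))) in ((\t.t) (let a = (((\b.(\c.(\d.b))) true) (\e.false)) in true)))
step 7: [let@0.1] (let x = ((\v.(\z.(if z then 9 else 1))) ((\p.0) 3)) in ((\t.t) (let a = (((\b.(\c.(\d.b))) true) (\e.false)) in true)))
step 8: [beta@0.1] (let x = ((\v.(\z.(if z then 9 else 1))) 0) in ((\t.t) (let a = (((\b.(\c.(\d.b))) true) (\e.false)) in true)))
step 9: [beta@0] (let x = (\z.(if z then 9 else 1)) in ((\t.t) (let a = (((\b.(\c.(\d.b))) true) (\e.false)) in true)))
step 10: [let@root] ((\t.t) (let a = (((\b.(\c.(\d.b))) true) (\e.false)) in true))
step 11: [beta@1.0.0] ((\t.t) (let a = ((\c.(\d.true)) (\e.false)) in true))
step 12: [beta@1.0] ((\t.t) (let a = (\d.true) in true))
step 13: [let@1] ((\t.t) true)
step 14: [beta@root] true

Answer: true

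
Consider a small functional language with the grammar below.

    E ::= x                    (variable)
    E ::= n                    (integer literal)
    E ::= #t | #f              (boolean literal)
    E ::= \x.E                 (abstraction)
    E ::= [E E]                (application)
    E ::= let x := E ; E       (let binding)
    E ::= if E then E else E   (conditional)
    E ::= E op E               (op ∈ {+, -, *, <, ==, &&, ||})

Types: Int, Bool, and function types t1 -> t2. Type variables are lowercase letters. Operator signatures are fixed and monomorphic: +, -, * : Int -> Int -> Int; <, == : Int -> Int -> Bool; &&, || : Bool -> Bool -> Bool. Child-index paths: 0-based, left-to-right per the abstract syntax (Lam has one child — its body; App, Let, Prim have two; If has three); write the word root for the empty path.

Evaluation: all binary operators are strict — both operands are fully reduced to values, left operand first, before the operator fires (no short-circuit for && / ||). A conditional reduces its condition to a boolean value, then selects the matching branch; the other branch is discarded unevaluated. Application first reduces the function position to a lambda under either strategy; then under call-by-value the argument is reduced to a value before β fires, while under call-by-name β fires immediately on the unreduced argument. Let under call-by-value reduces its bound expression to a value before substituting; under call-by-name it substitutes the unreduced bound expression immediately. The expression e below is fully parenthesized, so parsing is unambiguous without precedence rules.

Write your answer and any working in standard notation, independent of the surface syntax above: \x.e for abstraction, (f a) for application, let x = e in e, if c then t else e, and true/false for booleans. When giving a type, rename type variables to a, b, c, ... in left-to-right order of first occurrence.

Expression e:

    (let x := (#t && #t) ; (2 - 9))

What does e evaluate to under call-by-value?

Derivation:
step 0: (let x = (true && true) in (2 - 9))
step 1: [delta@0] (let x = true in (2 - 9))
step 2: [let@root] (2 - 9)
step 3: [delta@root] -7

Answer: -7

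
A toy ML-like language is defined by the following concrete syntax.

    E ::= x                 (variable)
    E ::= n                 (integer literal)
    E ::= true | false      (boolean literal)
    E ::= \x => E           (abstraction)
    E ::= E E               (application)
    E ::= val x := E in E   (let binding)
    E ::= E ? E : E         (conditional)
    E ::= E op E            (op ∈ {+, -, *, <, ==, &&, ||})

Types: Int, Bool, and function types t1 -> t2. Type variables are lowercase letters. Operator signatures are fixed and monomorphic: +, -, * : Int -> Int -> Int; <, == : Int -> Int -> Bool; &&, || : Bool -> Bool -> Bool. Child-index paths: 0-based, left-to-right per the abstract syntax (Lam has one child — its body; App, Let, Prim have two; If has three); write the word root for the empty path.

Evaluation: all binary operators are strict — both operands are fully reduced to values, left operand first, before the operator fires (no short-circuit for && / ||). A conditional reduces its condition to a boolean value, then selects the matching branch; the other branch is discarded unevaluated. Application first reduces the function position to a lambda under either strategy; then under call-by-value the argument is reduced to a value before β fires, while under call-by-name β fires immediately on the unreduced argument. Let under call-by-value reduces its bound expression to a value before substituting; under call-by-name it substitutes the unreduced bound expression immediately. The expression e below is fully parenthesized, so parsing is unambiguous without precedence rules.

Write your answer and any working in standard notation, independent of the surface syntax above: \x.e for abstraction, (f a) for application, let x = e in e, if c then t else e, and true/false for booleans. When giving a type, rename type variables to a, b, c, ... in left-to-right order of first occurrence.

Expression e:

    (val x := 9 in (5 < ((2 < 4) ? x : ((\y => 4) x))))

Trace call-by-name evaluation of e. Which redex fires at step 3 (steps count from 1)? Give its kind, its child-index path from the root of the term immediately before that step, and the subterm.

Trace:
step 0: (let x = 9 in (5 < (if (2 < 4) then x else ((\y.4) x))))
step 1: [let@root] (5 < (if (2 < 4) then 9 else ((\y.4) 9)))
step 2: [delta@1.0] (5 < (if true then 9 else ((\y.4) 9)))
step 3: [if@1] (5 < 9)

Answer: if at 1 : (if true then 9 else ((\y.4) 9))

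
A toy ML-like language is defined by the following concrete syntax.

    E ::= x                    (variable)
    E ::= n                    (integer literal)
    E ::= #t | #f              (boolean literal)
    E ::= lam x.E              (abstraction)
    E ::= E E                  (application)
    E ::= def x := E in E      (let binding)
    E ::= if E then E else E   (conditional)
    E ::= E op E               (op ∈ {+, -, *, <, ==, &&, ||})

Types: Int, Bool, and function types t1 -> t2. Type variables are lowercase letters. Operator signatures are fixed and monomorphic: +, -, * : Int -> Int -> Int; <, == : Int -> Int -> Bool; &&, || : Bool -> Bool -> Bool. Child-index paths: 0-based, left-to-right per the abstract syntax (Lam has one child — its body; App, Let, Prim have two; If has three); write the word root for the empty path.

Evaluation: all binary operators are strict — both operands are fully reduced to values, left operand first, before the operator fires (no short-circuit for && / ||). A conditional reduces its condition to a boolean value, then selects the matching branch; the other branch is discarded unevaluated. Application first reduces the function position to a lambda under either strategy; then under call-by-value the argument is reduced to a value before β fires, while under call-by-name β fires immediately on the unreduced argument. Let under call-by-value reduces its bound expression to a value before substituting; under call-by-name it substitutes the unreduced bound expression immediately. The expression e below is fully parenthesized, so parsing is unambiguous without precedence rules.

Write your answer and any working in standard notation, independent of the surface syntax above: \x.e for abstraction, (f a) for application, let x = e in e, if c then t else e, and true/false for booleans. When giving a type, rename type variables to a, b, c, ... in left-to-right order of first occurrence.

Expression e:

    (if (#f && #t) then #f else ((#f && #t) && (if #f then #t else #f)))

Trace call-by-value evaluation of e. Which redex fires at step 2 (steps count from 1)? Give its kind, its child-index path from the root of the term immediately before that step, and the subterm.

Answer: if at root : (if false then false else ((false && true) && (if false then true else false)))

Working:
step 0: (if (false && true) then false else ((false && true) && (if false then true else false)))
step 1: [delta@0] (if false then false else ((false && true) && (if false then true else false)))
step 2: [if@root] ((false && true) && (if false then true else false))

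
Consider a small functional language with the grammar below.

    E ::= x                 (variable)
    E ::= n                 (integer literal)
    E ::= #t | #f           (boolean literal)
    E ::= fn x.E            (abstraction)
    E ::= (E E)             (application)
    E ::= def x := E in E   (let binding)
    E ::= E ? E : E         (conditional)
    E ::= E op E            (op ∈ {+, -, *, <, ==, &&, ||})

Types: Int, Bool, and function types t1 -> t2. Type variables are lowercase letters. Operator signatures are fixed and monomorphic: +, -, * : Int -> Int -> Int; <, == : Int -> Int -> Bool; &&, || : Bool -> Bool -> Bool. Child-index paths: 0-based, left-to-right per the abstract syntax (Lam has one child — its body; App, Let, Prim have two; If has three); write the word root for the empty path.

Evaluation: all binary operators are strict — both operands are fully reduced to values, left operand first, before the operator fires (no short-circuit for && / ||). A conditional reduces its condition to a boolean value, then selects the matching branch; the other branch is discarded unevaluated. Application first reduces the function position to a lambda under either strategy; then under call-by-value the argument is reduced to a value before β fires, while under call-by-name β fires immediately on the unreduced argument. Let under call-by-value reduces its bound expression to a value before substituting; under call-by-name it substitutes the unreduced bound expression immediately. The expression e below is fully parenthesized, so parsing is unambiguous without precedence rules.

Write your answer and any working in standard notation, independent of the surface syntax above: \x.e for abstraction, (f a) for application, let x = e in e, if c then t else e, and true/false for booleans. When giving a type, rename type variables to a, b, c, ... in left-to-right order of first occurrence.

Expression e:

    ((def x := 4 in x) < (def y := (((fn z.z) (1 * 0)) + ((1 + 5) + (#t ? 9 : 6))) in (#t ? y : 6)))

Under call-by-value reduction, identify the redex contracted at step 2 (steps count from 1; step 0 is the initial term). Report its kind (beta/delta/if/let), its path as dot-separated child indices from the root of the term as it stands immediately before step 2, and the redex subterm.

Working:
step 0: ((let x = 4 in x) < (let y = (((\z.z) (1 * 0)) + ((1 + 5) + (if true then 9 else 6))) in (if true then y else 6)))
step 1: [let@0] (4 < (let y = (((\z.z) (1 * 0)) + ((1 + 5) + (if true then 9 else 6))) in (if true then y else 6)))
step 2: [delta@1.0.0.1] (4 < (let y = (((\z.z) 0) + ((1 + 5) + (if true then 9 else 6))) in (if true then y else 6)))

Answer: delta at 1.0.0.1 : (1 * 0)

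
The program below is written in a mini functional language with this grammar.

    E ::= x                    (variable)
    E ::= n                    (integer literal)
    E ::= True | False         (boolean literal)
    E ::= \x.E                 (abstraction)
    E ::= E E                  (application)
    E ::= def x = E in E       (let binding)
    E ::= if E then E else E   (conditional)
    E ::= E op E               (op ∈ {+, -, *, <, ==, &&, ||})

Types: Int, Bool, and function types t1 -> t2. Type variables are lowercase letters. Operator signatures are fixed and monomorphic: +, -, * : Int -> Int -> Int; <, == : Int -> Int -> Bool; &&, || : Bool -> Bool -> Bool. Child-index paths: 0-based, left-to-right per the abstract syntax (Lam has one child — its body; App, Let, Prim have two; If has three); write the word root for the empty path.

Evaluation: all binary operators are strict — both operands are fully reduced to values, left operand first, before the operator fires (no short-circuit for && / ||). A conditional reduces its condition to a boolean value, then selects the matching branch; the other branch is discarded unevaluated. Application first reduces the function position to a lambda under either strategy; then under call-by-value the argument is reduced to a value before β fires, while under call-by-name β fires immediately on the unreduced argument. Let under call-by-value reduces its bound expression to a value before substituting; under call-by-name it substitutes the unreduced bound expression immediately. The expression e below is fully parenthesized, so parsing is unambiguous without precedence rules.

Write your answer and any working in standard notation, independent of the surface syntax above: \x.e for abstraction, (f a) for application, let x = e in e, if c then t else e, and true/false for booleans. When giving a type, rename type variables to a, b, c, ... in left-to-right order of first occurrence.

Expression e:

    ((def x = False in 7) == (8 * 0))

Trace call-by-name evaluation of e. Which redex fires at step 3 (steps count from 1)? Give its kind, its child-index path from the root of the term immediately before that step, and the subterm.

Trace:
step 0: ((let x = false in 7) == (8 * 0))
step 1: [let@0] (7 == (8 * 0))
step 2: [delta@1] (7 == 0)
step 3: [delta@root] false

Answer: delta at root : (7 == 0)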